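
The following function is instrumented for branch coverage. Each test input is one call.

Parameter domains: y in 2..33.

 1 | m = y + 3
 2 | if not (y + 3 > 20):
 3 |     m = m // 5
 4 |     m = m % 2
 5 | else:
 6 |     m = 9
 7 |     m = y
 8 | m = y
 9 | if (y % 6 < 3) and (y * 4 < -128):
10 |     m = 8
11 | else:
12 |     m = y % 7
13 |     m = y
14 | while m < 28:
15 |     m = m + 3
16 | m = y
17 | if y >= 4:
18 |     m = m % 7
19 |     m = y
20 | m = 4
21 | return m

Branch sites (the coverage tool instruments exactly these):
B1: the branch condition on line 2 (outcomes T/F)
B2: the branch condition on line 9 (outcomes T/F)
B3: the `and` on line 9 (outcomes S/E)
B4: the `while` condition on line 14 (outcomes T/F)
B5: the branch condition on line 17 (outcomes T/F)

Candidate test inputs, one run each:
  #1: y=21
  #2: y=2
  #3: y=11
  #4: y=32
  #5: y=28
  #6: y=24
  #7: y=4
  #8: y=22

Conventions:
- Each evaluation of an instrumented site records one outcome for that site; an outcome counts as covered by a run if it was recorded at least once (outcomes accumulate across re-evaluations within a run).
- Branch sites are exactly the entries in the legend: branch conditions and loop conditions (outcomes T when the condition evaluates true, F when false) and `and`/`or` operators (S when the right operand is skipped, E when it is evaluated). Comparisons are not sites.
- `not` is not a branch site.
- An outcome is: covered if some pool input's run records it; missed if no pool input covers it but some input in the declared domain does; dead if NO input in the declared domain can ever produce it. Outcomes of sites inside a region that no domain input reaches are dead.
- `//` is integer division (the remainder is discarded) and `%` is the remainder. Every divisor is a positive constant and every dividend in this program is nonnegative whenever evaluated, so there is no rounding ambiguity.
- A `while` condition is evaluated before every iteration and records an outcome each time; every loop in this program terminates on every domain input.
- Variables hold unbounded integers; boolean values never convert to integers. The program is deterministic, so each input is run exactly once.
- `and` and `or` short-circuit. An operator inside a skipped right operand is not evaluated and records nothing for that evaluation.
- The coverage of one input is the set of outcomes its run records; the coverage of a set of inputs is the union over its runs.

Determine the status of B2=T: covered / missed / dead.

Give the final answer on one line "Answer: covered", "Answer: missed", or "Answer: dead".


no pool input records B2=T
checking all 32 inputs in the declared domain: B2=T is never recorded -> dead
Answer: dead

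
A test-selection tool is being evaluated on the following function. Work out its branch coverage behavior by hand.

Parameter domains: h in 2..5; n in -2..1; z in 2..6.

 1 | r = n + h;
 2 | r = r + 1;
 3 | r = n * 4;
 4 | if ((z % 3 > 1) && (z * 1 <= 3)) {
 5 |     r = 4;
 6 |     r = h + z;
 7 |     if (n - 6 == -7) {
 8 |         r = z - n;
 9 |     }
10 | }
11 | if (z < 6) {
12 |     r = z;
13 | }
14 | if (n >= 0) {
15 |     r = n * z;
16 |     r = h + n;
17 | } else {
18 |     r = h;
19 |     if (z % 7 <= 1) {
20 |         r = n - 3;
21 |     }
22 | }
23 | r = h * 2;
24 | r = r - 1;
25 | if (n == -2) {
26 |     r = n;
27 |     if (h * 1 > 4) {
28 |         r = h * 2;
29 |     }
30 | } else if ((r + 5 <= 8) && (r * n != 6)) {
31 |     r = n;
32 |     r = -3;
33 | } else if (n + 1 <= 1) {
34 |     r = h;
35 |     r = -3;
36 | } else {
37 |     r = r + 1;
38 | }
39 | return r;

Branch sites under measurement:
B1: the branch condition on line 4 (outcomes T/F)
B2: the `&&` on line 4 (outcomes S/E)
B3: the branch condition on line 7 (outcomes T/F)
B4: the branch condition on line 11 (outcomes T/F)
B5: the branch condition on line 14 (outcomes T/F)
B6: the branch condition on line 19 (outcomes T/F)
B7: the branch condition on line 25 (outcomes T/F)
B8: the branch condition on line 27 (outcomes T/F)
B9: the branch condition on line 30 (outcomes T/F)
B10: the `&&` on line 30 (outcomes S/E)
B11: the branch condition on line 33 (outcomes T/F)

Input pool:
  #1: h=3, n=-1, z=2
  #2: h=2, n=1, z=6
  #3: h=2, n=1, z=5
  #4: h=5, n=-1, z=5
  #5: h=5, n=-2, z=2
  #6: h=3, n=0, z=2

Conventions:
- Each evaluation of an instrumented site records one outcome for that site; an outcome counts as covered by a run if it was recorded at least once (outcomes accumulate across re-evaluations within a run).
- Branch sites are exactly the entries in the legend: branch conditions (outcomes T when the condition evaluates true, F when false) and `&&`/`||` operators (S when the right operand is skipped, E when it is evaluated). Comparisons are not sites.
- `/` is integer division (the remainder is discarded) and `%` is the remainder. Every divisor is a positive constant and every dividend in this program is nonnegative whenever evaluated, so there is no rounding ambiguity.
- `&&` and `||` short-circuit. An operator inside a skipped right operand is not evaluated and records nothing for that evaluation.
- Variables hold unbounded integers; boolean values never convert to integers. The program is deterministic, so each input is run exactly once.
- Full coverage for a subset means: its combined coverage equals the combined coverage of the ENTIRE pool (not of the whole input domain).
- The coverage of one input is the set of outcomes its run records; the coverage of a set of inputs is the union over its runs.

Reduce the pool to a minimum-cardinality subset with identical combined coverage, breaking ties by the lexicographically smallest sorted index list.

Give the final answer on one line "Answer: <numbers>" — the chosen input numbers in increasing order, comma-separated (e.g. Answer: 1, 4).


input #1, h=3, n=-1, z=2: outcomes B1=T, B2=E, B3=T, B4=T, B5=F, B6=F, B7=F, B9=F, B10=S, B11=T
input #2, h=2, n=1, z=6: outcomes B1=F, B2=S, B4=F, B5=T, B7=F, B9=T, B10=E
input #3, h=2, n=1, z=5: outcomes B1=F, B2=E, B4=T, B5=T, B7=F, B9=T, B10=E
input #4, h=5, n=-1, z=5: outcomes B1=F, B2=E, B4=T, B5=F, B6=F, B7=F, B9=F, B10=S, B11=T
input #5, h=5, n=-2, z=2: outcomes B1=T, B2=E, B3=F, B4=T, B5=F, B6=F, B7=T, B8=T
input #6, h=3, n=0, z=2: outcomes B1=T, B2=E, B3=F, B4=T, B5=T, B7=F, B9=F, B10=S, B11=T
the full pool covers 19 outcomes: B1=T, B1=F, B2=S, B2=E, B3=T, B3=F, B4=T, B4=F, B5=T, B5=F, B6=F, B7=T, B7=F, B8=T, B9=T, B9=F, B10=S, B10=E, B11=T
no size-1 subset reaches all 19 outcomes (best union: 10/19)
no size-2 subset reaches all 19 outcomes (best union: 16/19)
inputs {1, 2, 5} (size 3) cover everything; no size-3 subset with a lexicographically smaller index list covers all 19
Answer: 1, 2, 5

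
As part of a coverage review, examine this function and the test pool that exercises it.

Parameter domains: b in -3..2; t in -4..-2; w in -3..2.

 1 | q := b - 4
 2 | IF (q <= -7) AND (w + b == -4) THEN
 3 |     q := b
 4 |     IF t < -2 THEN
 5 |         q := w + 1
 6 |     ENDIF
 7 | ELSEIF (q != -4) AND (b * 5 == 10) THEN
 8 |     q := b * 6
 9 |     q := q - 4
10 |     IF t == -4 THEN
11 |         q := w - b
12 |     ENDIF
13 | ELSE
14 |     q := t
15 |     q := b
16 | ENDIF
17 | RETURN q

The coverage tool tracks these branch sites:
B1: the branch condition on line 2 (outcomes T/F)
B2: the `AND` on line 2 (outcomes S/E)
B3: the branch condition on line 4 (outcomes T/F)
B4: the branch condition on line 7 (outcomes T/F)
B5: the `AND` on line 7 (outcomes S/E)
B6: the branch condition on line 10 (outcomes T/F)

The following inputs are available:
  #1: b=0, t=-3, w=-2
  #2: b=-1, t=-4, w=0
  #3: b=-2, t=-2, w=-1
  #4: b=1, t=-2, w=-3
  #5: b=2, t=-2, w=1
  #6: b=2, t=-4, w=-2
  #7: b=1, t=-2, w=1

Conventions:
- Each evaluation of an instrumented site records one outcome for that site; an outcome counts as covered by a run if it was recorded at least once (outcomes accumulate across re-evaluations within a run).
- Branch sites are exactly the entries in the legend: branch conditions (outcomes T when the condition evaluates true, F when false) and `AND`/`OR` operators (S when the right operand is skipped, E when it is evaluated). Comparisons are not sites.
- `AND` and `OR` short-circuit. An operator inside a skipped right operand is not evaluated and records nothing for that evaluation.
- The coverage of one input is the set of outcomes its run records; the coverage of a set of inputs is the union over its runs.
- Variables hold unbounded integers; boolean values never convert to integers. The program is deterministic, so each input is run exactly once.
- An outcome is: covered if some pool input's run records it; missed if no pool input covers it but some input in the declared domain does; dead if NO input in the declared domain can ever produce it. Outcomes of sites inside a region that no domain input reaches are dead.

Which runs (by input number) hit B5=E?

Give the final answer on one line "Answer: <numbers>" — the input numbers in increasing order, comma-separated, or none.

input #1 (b=0, t=-3, w=-2): does not produce B5=E
input #2 (b=-1, t=-4, w=0): produces B5=E
input #3 (b=-2, t=-2, w=-1): produces B5=E
input #4 (b=1, t=-2, w=-3): produces B5=E
input #5 (b=2, t=-2, w=1): produces B5=E
input #6 (b=2, t=-4, w=-2): produces B5=E
input #7 (b=1, t=-2, w=1): produces B5=E

Answer: 2, 3, 4, 5, 6, 7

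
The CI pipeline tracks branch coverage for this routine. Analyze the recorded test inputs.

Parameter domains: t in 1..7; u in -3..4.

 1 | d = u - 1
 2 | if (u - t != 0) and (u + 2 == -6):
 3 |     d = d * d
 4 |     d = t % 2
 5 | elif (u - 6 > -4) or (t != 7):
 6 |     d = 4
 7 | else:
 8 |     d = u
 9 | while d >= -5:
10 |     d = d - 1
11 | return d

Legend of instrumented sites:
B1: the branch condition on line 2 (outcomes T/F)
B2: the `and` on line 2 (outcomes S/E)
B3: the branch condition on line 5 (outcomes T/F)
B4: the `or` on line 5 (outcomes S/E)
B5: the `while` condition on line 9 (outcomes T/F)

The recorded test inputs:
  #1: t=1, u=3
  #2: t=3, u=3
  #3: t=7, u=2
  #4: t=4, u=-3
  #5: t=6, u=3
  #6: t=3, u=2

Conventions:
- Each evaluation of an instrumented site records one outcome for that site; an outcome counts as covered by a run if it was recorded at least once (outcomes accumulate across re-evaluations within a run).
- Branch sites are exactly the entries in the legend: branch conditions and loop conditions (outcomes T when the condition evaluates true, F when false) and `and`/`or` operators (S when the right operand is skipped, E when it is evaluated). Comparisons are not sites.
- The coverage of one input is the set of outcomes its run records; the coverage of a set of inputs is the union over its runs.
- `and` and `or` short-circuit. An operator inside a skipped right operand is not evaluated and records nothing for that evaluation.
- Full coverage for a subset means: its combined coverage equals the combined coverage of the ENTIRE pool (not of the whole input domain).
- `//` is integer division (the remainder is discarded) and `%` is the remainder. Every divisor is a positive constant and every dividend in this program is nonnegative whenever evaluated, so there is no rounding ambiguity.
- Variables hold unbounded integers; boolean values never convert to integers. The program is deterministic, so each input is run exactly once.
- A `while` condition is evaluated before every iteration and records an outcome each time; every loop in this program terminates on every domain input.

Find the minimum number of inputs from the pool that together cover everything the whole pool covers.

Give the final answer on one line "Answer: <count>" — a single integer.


test 1 (t=1, u=3) hits B1=F, B2=E, B3=T, B4=S, B5=T, B5=F
test 2 (t=3, u=3) hits B1=F, B2=S, B3=T, B4=S, B5=T, B5=F
test 3 (t=7, u=2) hits B1=F, B2=E, B3=F, B4=E, B5=T, B5=F
test 4 (t=4, u=-3) hits B1=F, B2=E, B3=T, B4=E, B5=T, B5=F
test 5 (t=6, u=3) hits B1=F, B2=E, B3=T, B4=S, B5=T, B5=F
test 6 (t=3, u=2) hits B1=F, B2=E, B3=T, B4=E, B5=T, B5=F
union over all inputs: B1=F, B2=S, B2=E, B3=T, B3=F, B4=S, B4=E, B5=T, B5=F (9 outcomes)
no size-1 subset reaches all 9 outcomes (best union: 6/9)
inputs {2, 3} (size 2) cover everything; no size-2 subset with a lexicographically smaller index list covers all 9
Answer: 2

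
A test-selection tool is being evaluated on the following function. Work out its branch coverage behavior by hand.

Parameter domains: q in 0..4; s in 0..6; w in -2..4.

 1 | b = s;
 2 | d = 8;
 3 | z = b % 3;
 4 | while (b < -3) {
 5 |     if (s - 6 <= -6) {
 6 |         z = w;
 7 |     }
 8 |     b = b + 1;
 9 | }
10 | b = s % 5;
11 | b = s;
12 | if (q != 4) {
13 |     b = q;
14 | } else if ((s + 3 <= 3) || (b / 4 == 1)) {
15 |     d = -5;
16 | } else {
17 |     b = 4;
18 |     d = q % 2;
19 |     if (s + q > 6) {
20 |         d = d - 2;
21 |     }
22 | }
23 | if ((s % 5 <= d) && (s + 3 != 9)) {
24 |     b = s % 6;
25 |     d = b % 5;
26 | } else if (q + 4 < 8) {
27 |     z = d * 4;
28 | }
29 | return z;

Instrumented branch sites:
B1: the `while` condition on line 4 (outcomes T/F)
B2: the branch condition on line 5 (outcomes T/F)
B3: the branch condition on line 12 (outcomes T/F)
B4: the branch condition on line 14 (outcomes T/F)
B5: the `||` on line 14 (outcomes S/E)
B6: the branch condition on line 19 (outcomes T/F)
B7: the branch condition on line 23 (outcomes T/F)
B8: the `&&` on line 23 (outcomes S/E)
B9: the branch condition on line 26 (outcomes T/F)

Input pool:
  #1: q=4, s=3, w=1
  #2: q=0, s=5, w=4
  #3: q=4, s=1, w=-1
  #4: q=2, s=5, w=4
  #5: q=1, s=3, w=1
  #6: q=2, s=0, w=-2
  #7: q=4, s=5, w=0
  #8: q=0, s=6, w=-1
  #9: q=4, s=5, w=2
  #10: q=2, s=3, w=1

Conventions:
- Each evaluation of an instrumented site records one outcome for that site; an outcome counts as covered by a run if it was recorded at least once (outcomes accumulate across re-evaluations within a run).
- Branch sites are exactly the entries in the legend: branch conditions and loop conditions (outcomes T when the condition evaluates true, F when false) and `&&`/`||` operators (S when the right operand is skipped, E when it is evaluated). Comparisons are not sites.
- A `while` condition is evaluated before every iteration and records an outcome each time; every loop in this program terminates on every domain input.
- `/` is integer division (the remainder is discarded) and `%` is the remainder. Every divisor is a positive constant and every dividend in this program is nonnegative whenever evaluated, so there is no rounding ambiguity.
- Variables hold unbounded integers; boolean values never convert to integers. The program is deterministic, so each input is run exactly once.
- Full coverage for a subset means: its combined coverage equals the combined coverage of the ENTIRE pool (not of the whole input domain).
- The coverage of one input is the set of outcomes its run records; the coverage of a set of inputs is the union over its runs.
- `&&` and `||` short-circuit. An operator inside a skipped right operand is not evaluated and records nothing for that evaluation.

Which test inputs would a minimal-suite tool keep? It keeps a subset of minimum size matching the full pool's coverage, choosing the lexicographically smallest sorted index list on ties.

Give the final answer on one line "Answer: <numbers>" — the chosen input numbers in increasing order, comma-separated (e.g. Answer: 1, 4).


#1 (q=4, s=3, w=1) -> B1->F, B3->F, B5->E, B4->F, B6->T, B8->S, B7->F, B9->F; covered: B1=F, B3=F, B4=F, B5=E, B6=T, B7=F, B8=S, B9=F
#2 (q=0, s=5, w=4) -> B1->F, B3->T, B8->E, B7->T; covered: B1=F, B3=T, B7=T, B8=E
#3 (q=4, s=1, w=-1) -> B1->F, B3->F, B5->E, B4->F, B6->F, B8->S, B7->F, B9->F; covered: B1=F, B3=F, B4=F, B5=E, B6=F, B7=F, B8=S, B9=F
#4 (q=2, s=5, w=4) -> B1->F, B3->T, B8->E, B7->T; covered: B1=F, B3=T, B7=T, B8=E
#5 (q=1, s=3, w=1) -> B1->F, B3->T, B8->E, B7->T; covered: B1=F, B3=T, B7=T, B8=E
#6 (q=2, s=0, w=-2) -> B1->F, B3->T, B8->E, B7->T; covered: B1=F, B3=T, B7=T, B8=E
#7 (q=4, s=5, w=0) -> B1->F, B3->F, B5->E, B4->T, B8->S, B7->F, B9->F; covered: B1=F, B3=F, B4=T, B5=E, B7=F, B8=S, B9=F
#8 (q=0, s=6, w=-1) -> B1->F, B3->T, B8->E, B7->F, B9->T; covered: B1=F, B3=T, B7=F, B8=E, B9=T
#9 (q=4, s=5, w=2) -> B1->F, B3->F, B5->E, B4->T, B8->S, B7->F, B9->F; covered: B1=F, B3=F, B4=T, B5=E, B7=F, B8=S, B9=F
#10 (q=2, s=3, w=1) -> B1->F, B3->T, B8->E, B7->T; covered: B1=F, B3=T, B7=T, B8=E
union over all inputs: B1=F, B3=T, B3=F, B4=T, B4=F, B5=E, B6=T, B6=F, B7=T, B7=F, B8=S, B8=E, B9=T, B9=F (14 outcomes)
every size-1 subset falls short of the 14 outcomes (best: 8/14)
every size-2 subset falls short of the 14 outcomes (best: 11/14)
every size-3 subset falls short of the 14 outcomes (best: 12/14)
every size-4 subset falls short of the 14 outcomes (best: 13/14)
inputs {1, 2, 3, 7, 8} (size 5) cover everything; no size-5 subset with a lexicographically smaller index list covers all 14
Answer: 1, 2, 3, 7, 8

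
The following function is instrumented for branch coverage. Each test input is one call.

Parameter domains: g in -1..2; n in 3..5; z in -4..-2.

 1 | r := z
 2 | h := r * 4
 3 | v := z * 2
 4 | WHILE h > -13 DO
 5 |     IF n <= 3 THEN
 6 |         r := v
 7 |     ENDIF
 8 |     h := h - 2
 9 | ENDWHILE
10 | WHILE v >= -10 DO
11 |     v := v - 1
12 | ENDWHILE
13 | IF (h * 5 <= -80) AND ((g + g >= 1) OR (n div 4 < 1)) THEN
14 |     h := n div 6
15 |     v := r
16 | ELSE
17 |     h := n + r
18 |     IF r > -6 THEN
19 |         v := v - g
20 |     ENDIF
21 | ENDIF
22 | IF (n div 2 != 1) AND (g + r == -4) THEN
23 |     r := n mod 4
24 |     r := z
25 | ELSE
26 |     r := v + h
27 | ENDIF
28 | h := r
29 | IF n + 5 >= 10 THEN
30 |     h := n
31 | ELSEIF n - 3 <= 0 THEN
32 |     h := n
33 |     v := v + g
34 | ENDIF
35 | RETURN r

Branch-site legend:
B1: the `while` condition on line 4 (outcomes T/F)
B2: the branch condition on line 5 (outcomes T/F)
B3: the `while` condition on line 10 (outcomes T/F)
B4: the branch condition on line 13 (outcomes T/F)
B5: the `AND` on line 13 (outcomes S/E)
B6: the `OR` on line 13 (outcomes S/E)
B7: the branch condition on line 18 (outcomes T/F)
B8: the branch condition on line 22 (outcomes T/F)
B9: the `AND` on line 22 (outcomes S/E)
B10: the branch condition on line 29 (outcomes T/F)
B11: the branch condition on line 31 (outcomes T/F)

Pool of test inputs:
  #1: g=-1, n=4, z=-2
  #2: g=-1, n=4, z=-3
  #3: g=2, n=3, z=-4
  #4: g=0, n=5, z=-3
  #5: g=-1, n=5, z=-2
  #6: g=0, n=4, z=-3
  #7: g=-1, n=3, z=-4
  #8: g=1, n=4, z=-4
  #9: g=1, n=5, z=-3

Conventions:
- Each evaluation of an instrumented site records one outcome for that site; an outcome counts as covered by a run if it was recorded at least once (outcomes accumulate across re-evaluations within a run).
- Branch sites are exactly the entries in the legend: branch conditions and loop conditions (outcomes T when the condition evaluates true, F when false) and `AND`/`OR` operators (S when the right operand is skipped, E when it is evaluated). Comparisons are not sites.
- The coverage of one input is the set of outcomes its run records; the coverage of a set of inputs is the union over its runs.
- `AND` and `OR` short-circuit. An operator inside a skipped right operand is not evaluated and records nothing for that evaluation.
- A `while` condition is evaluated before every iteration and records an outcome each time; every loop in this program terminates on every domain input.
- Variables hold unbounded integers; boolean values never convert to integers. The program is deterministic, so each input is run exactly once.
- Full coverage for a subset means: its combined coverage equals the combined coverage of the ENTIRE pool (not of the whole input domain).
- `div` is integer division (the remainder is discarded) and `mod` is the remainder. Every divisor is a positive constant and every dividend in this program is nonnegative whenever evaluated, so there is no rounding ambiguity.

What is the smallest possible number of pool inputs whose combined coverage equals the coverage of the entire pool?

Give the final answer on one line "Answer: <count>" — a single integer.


input #1 (g=-1, n=4, z=-2): covers B1=T, B1=F, B2=F, B3=T, B3=F, B4=F, B5=S, B7=T, B8=F, B9=E, B10=F, B11=F
input #2 (g=-1, n=4, z=-3): covers B1=T, B1=F, B2=F, B3=T, B3=F, B4=F, B5=S, B7=T, B8=T, B9=E, B10=F, B11=F
input #3 (g=2, n=3, z=-4): covers B1=F, B3=T, B3=F, B4=T, B5=E, B6=S, B8=F, B9=S, B10=F, B11=T
input #4 (g=0, n=5, z=-3): covers B1=T, B1=F, B2=F, B3=T, B3=F, B4=F, B5=S, B7=T, B8=F, B9=E, B10=T
input #5 (g=-1, n=5, z=-2): covers B1=T, B1=F, B2=F, B3=T, B3=F, B4=F, B5=S, B7=T, B8=F, B9=E, B10=T
input #6 (g=0, n=4, z=-3): covers B1=T, B1=F, B2=F, B3=T, B3=F, B4=F, B5=S, B7=T, B8=F, B9=E, B10=F, B11=F
input #7 (g=-1, n=3, z=-4): covers B1=F, B3=T, B3=F, B4=T, B5=E, B6=E, B8=F, B9=S, B10=F, B11=T
input #8 (g=1, n=4, z=-4): covers B1=F, B3=T, B3=F, B4=T, B5=E, B6=S, B8=F, B9=E, B10=F, B11=F
input #9 (g=1, n=5, z=-3): covers B1=T, B1=F, B2=F, B3=T, B3=F, B4=F, B5=S, B7=T, B8=F, B9=E, B10=T
pool-wide coverage (20 outcomes): B1=T, B1=F, B2=F, B3=T, B3=F, B4=T, B4=F, B5=S, B5=E, B6=S, B6=E, B7=T, B8=T, B8=F, B9=S, B9=E, B10=T, B10=F, B11=T, B11=F
no size-1 subset reaches all 20 outcomes (best union: 12/20)
no size-2 subset reaches all 20 outcomes (best union: 18/20)
no size-3 subset reaches all 20 outcomes (best union: 19/20)
inputs {2, 3, 4, 7} (size 4) cover everything; no size-4 subset with a lexicographically smaller index list covers all 20
Answer: 4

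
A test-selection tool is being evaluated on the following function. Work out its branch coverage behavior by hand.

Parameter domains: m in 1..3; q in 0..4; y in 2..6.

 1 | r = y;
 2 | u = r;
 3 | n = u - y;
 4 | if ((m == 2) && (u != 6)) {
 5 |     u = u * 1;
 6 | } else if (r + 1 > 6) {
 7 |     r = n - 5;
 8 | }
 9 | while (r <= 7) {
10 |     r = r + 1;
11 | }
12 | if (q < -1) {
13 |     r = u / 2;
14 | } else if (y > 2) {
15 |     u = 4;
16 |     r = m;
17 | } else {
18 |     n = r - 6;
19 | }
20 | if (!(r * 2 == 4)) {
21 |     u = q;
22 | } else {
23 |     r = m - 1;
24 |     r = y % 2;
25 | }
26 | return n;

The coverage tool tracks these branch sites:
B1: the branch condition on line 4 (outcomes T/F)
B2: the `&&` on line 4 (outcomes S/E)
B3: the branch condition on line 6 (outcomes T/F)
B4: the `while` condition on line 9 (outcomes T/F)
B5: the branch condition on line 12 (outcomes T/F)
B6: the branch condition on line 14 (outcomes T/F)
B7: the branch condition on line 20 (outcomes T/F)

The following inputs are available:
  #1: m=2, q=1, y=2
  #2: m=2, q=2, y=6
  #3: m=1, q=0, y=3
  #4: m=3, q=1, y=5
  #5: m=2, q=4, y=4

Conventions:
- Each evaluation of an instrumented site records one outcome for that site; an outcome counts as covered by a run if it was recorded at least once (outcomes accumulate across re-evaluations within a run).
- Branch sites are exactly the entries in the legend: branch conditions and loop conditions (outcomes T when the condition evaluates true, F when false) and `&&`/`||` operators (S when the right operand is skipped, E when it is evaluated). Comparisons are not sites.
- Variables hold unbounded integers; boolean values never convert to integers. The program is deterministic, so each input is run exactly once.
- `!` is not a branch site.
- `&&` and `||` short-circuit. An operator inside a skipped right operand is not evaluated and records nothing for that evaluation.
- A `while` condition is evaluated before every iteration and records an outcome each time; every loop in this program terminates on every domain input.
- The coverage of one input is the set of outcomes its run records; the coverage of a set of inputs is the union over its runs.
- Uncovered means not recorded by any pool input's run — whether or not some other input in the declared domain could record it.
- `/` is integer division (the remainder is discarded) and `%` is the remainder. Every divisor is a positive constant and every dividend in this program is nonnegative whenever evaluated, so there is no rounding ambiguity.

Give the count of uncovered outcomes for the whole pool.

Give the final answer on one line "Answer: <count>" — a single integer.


input #1, m=2, q=1, y=2: outcomes B1=T, B2=E, B4=T, B4=F, B5=F, B6=F, B7=T
input #2, m=2, q=2, y=6: outcomes B1=F, B2=E, B3=T, B4=T, B4=F, B5=F, B6=T, B7=F
input #3, m=1, q=0, y=3: outcomes B1=F, B2=S, B3=F, B4=T, B4=F, B5=F, B6=T, B7=T
input #4, m=3, q=1, y=5: outcomes B1=F, B2=S, B3=F, B4=T, B4=F, B5=F, B6=T, B7=T
input #5, m=2, q=4, y=4: outcomes B1=T, B2=E, B4=T, B4=F, B5=F, B6=T, B7=F
union over the pool: B1=T, B1=F, B2=S, B2=E, B3=T, B3=F, B4=T, B4=F, B5=F, B6=T, B6=F, B7=T, B7=F
uncovered (1 of 14): B5=T
Answer: 1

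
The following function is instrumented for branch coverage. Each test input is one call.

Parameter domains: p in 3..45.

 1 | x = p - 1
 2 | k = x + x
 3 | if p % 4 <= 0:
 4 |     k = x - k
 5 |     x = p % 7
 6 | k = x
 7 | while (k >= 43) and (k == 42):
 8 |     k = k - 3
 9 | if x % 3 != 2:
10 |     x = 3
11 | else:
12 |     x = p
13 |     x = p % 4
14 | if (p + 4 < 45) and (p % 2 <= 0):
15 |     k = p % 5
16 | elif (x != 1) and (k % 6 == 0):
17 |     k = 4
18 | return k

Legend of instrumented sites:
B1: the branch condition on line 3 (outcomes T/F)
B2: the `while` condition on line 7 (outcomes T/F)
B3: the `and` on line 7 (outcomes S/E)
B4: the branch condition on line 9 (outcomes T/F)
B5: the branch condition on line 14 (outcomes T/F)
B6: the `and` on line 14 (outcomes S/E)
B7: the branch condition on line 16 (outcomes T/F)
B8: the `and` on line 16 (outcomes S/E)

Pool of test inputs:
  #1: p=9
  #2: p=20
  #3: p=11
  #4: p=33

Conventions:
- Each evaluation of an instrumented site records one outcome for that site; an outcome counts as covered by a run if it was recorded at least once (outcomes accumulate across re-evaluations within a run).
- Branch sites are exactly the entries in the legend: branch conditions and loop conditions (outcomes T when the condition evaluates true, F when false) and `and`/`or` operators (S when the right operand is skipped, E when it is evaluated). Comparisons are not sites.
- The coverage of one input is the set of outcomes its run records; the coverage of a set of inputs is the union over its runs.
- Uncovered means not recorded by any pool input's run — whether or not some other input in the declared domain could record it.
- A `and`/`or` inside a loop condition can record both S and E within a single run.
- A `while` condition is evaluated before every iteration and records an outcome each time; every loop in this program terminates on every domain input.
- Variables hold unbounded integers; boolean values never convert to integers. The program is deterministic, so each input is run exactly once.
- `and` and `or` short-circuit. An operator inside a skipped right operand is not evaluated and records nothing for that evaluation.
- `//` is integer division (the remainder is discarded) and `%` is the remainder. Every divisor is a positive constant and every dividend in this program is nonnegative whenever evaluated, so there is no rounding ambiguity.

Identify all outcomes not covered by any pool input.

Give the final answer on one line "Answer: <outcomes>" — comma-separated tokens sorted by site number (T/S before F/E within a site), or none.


input #1 (p=9): covers B1=F, B2=F, B3=S, B4=F, B5=F, B6=E, B7=F, B8=S
input #2 (p=20): covers B1=T, B2=F, B3=S, B4=T, B5=T, B6=E
input #3 (p=11): covers B1=F, B2=F, B3=S, B4=T, B5=F, B6=E, B7=F, B8=E
input #4 (p=33): covers B1=F, B2=F, B3=S, B4=F, B5=F, B6=E, B7=F, B8=S
union over the pool: B1=T, B1=F, B2=F, B3=S, B4=T, B4=F, B5=T, B5=F, B6=E, B7=F, B8=S, B8=E
uncovered (4 of 16): B2=T, B3=E, B6=S, B7=T
Answer: B2=T, B3=E, B6=S, B7=T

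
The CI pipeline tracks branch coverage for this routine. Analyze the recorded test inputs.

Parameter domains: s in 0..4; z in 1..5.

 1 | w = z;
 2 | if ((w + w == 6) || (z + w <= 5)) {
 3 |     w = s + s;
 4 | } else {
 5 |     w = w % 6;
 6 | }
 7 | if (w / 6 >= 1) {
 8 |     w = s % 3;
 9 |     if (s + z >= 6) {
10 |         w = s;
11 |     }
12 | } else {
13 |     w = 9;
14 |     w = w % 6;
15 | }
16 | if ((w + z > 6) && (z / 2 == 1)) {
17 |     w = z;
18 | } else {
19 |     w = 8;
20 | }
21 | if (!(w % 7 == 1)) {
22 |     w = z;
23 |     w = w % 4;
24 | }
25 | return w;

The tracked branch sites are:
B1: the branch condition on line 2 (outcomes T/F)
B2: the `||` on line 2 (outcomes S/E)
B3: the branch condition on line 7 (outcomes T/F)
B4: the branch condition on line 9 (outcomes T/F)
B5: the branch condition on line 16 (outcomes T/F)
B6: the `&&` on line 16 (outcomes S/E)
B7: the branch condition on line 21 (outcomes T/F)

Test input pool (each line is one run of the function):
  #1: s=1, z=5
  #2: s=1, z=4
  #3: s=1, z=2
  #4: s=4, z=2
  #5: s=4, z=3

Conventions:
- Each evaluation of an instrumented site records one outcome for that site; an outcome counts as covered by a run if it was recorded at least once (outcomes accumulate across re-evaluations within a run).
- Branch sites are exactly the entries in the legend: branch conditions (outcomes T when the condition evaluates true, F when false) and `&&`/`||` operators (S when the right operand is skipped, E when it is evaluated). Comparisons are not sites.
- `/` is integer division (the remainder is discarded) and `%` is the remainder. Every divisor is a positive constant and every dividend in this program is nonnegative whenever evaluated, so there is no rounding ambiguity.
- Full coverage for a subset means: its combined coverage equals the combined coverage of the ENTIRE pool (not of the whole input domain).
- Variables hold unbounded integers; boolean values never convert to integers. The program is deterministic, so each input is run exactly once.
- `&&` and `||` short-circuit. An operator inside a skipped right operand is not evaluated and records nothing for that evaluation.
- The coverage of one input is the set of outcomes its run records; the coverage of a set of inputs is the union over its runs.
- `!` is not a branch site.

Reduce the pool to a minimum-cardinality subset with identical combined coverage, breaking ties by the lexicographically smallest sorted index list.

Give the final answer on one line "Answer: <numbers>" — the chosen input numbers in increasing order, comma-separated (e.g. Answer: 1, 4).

#1 (s=1, z=5) -> B2->E, B1->F, B3->F, B6->E, B5->F, B7->F; covered: B1=F, B2=E, B3=F, B5=F, B6=E, B7=F
#2 (s=1, z=4) -> B2->E, B1->F, B3->F, B6->E, B5->F, B7->F; covered: B1=F, B2=E, B3=F, B5=F, B6=E, B7=F
#3 (s=1, z=2) -> B2->E, B1->T, B3->F, B6->S, B5->F, B7->F; covered: B1=T, B2=E, B3=F, B5=F, B6=S, B7=F
#4 (s=4, z=2) -> B2->E, B1->T, B3->T, B4->T, B6->S, B5->F, B7->F; covered: B1=T, B2=E, B3=T, B4=T, B5=F, B6=S, B7=F
#5 (s=4, z=3) -> B2->S, B1->T, B3->T, B4->T, B6->E, B5->T, B7->T; covered: B1=T, B2=S, B3=T, B4=T, B5=T, B6=E, B7=T
the full pool covers 13 outcomes: B1=T, B1=F, B2=S, B2=E, B3=T, B3=F, B4=T, B5=T, B5=F, B6=S, B6=E, B7=T, B7=F
no size-1 subset reaches all 13 outcomes (best union: 7/13)
no size-2 subset reaches all 13 outcomes (best union: 12/13)
at size 3, {1, 3, 5} reaches all 13 outcomes; every lexicographically earlier size-3 subset fails

Answer: 1, 3, 5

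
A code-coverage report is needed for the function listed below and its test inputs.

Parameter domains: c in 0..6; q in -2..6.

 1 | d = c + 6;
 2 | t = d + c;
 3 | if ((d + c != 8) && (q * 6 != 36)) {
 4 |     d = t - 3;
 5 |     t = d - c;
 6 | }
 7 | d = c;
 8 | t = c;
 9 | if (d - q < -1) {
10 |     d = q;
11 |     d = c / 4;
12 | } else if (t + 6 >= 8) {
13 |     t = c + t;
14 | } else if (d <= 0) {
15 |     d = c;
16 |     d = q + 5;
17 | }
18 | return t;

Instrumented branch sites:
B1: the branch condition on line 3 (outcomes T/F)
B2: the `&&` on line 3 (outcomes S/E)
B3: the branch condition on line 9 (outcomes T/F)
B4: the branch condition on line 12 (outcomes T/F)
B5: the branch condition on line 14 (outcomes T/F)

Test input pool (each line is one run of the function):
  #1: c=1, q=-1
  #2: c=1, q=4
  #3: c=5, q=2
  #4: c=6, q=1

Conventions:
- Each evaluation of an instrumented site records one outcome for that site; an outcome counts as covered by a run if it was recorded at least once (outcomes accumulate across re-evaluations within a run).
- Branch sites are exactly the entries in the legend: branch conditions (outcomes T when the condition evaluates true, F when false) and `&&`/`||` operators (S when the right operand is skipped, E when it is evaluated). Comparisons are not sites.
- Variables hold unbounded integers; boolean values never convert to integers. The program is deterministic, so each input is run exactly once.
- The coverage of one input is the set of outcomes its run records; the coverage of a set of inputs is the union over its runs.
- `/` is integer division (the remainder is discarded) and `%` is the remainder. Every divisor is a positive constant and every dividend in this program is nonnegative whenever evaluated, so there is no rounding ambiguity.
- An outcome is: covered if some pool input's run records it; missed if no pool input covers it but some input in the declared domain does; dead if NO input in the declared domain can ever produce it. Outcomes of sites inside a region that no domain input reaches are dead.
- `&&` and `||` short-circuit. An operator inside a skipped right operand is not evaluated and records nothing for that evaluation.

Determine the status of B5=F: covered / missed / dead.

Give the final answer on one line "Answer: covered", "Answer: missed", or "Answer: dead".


B5=F is recorded by pool input(s) 1 -> covered
Answer: covered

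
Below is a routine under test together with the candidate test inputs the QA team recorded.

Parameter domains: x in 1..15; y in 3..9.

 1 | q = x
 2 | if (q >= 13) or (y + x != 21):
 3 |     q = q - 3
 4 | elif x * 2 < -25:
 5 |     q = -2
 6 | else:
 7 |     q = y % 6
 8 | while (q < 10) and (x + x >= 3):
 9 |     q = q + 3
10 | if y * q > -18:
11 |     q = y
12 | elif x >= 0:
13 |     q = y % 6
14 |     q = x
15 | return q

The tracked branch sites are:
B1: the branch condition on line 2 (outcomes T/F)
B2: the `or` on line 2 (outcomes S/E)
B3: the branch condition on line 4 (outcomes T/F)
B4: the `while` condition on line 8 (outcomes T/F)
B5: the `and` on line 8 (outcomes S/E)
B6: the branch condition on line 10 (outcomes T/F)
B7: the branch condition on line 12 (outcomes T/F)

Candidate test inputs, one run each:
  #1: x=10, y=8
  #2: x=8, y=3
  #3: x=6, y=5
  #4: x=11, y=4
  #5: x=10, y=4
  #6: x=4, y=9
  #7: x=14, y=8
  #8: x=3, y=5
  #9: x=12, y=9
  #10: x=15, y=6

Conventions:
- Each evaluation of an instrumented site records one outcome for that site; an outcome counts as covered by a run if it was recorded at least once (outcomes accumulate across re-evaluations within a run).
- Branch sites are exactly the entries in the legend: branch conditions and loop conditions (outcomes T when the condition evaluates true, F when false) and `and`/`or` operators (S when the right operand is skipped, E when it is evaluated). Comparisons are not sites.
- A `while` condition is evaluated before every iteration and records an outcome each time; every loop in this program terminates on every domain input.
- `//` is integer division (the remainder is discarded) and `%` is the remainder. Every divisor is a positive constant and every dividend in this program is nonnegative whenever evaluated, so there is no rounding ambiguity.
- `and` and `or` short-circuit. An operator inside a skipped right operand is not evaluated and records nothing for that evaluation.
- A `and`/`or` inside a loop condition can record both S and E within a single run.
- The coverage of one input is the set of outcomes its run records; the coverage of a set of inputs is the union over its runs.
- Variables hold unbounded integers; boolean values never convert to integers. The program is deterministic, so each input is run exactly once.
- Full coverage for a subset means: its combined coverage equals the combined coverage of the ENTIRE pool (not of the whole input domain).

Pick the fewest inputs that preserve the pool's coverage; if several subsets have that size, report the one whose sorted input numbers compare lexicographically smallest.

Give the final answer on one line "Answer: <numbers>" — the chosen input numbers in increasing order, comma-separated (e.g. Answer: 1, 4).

input #1 (x=10, y=8): covers B1=T, B2=E, B4=T, B4=F, B5=S, B5=E, B6=T
input #2 (x=8, y=3): covers B1=T, B2=E, B4=T, B4=F, B5=S, B5=E, B6=T
input #3 (x=6, y=5): covers B1=T, B2=E, B4=T, B4=F, B5=S, B5=E, B6=T
input #4 (x=11, y=4): covers B1=T, B2=E, B4=T, B4=F, B5=S, B5=E, B6=T
input #5 (x=10, y=4): covers B1=T, B2=E, B4=T, B4=F, B5=S, B5=E, B6=T
input #6 (x=4, y=9): covers B1=T, B2=E, B4=T, B4=F, B5=S, B5=E, B6=T
input #7 (x=14, y=8): covers B1=T, B2=S, B4=F, B5=S, B6=T
input #8 (x=3, y=5): covers B1=T, B2=E, B4=T, B4=F, B5=S, B5=E, B6=T
input #9 (x=12, y=9): covers B1=F, B2=E, B3=F, B4=T, B4=F, B5=S, B5=E, B6=T
input #10 (x=15, y=6): covers B1=T, B2=S, B4=F, B5=S, B6=T
union over all inputs: B1=T, B1=F, B2=S, B2=E, B3=F, B4=T, B4=F, B5=S, B5=E, B6=T (10 outcomes)
no size-1 subset reaches all 10 outcomes (best union: 8/10)
inputs {7, 9} (size 2) cover everything; no size-2 subset with a lexicographically smaller index list covers all 10

Answer: 7, 9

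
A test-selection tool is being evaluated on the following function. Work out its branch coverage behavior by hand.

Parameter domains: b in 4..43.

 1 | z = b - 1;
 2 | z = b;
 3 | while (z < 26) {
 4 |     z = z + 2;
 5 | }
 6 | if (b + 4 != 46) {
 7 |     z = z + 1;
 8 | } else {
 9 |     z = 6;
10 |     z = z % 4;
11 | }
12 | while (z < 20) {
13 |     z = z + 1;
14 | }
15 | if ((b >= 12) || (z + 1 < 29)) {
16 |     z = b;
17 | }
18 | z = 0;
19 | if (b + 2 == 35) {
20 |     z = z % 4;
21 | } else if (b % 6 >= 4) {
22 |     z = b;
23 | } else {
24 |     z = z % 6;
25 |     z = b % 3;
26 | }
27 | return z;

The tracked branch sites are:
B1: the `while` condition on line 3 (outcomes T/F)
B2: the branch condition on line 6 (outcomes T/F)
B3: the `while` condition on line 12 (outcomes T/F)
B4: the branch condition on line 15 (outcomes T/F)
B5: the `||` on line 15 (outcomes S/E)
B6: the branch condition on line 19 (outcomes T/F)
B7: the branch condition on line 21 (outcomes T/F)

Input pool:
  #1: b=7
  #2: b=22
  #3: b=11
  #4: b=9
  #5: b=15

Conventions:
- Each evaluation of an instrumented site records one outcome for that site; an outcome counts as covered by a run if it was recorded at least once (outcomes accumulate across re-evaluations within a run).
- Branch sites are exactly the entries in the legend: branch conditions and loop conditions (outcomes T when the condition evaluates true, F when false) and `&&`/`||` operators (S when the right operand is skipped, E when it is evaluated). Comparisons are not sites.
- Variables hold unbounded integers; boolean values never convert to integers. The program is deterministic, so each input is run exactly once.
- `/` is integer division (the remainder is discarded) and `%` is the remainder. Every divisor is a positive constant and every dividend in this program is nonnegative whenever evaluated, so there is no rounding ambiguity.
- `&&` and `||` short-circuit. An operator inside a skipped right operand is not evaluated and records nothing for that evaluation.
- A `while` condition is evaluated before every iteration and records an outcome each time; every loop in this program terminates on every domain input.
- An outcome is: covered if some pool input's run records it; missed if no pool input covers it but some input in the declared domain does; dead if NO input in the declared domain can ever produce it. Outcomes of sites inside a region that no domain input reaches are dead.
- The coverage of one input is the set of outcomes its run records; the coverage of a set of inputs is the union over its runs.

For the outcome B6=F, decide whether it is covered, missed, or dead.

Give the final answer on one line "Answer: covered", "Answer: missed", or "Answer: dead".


B6=F is recorded by pool input(s) 1, 2, 3, 4, 5 -> covered
Answer: covered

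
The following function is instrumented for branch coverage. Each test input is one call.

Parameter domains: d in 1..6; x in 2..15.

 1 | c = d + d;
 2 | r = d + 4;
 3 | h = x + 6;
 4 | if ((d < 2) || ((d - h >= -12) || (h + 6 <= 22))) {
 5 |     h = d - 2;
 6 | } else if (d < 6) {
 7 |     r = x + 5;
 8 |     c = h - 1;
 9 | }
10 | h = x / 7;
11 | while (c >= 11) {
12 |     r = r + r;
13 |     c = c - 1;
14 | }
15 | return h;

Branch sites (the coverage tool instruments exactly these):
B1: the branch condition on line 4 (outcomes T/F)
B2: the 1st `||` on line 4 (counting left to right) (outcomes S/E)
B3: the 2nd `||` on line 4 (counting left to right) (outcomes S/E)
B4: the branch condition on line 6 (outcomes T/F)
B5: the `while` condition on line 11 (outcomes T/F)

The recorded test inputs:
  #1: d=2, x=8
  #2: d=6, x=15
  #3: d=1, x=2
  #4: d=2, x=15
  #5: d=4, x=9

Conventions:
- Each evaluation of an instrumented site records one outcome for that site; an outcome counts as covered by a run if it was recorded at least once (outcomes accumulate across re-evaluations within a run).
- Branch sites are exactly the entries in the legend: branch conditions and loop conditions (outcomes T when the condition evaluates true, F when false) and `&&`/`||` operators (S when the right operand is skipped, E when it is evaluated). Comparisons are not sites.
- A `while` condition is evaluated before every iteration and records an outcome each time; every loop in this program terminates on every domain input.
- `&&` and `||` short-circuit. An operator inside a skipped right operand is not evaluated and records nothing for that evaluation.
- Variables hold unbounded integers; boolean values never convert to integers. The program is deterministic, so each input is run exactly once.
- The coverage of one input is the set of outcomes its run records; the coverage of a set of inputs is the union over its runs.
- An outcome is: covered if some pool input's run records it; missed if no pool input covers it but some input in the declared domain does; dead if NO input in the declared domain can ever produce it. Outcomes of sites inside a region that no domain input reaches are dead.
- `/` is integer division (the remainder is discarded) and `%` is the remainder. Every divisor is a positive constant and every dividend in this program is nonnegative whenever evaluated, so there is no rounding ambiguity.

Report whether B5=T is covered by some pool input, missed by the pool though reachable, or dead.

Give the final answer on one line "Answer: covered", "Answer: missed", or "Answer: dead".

B5=T is recorded by pool input(s) 2, 4 -> covered

Answer: covered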